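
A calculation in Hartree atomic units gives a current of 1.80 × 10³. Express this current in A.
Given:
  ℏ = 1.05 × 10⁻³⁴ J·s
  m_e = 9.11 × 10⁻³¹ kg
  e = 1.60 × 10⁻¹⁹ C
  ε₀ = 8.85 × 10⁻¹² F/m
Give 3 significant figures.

One atomic unit of electric current: I_au = e E_h/ℏ = m_e e⁵/((4πε₀)²ℏ³) = 6.67 × 10⁻³ A.
1.80 × 10³ × 6.67 × 10⁻³ A = 12 A

12 A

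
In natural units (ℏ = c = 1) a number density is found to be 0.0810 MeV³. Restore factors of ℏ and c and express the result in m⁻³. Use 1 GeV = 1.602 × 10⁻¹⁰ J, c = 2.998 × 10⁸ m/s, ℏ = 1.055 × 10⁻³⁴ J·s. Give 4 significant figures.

Number density is [L]⁻³ = [E]³/(ℏc)³.
1 GeV³ → 1/(ℏc)³ × (1 GeV in J)³ = 1.299 × 10⁴⁷ m⁻³.
Convert the energy scale: 0.0810 MeV³ = 8.10 × 10⁻¹¹ GeV³.
Result: 8.10 × 10⁻¹¹ × 1.299 × 10⁴⁷ = 1.052 × 10³⁷ m⁻³.

1.052 × 10³⁷ m⁻³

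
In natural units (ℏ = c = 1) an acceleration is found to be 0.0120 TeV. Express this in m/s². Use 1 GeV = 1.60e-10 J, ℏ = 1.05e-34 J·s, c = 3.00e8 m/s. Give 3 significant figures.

5.49e33 m/s²

Acceleration is [L]/[T]² = c·[E]/ℏ.
1 GeV → c/ℏ × (1 GeV in J) = 4.57e32 m/s².
Convert the energy scale: 0.0120 TeV = 12 GeV.
Result: 12 × 4.57e32 = 5.49e33 m/s².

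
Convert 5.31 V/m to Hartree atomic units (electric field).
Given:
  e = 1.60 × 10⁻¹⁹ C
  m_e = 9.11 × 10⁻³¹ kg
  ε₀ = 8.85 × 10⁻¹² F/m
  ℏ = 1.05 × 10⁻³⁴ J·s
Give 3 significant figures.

atomic unit of electric field: E_au = E_h/(e a₀) = m_e²e⁵/((4πε₀)³ℏ⁴) = 5.20 × 10¹¹ V/m.
5.31 / 5.20 × 10¹¹ = 1.02 × 10⁻¹¹

1.02 × 10⁻¹¹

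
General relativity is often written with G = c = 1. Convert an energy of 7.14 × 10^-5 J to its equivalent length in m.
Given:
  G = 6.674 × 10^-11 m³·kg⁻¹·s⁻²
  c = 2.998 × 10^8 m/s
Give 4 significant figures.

Energy → length via G/c⁴.
7.14 × 10^-5 J × (G/c⁴) = 5.899 × 10^-49 m

5.899 × 10^-49 m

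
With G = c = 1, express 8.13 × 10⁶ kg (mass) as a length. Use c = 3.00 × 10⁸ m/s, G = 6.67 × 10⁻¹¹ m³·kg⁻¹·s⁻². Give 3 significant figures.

6.03 × 10⁻²¹ m

In G = c = 1 units mass has dimensions of length; the conversion factor is G/c².
8.13 × 10⁶ kg × (G/c²) = 6.03 × 10⁻²¹ m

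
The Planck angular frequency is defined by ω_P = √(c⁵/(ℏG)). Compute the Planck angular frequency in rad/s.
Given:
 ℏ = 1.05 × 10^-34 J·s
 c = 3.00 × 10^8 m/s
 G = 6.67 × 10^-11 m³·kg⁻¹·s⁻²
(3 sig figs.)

ω_P = √(c⁵/(ℏG))
  = √(3.47 × 10^86)
  = 1.86 × 10^43 rad/s

1.86 × 10^43 rad/s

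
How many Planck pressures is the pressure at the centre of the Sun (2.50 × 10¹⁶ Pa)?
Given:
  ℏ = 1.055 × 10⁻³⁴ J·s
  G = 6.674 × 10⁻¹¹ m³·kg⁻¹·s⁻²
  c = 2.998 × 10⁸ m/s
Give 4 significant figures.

5.397 × 10⁻⁹⁸

Planck pressure: p_P = c⁷/(ℏG²) = 4.632 × 10¹¹³ Pa.
2.50 × 10¹⁶ / 4.632 × 10¹¹³ = 5.397 × 10⁻⁹⁸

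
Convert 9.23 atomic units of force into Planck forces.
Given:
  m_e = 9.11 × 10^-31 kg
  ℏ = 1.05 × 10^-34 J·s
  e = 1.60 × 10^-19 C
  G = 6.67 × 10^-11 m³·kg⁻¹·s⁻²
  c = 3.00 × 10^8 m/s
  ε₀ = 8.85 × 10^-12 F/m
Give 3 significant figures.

6.33 × 10^-51

atomic unit of force: F_au = E_h/a₀ = m_e²e⁶/((4πε₀)³ℏ⁴) = 8.33 × 10^-8 N
Planck force: F_P = c⁴/G = 1.21 × 10^44 N
9.23 × 8.33 × 10^-8 / 1.21 × 10^44 = 6.33 × 10^-51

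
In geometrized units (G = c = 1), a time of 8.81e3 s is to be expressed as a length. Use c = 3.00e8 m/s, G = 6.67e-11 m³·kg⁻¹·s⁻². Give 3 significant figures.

2.64e12 m

Time → length via c.
8.81e3 s × (c) = 2.64e12 m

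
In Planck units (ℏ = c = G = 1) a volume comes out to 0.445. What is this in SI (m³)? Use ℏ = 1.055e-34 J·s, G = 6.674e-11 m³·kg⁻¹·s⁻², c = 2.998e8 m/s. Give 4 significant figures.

1.880e-105 m³

One Planck volume: V_P = (ℏG/c³)^(3/2) = 4.224e-105 m³.
0.445 × 4.224e-105 m³ = 1.880e-105 m³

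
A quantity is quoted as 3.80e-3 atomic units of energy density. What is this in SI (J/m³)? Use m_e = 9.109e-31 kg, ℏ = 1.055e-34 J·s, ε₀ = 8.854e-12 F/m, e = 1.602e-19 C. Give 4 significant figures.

1.113e11 J/m³

One atomic unit of energy density: u_au = E_h/a₀³ = m_e⁴e¹⁰/((4πε₀)⁵ℏ⁸) = 2.929e13 J/m³.
3.80e-3 × 2.929e13 J/m³ = 1.113e11 J/m³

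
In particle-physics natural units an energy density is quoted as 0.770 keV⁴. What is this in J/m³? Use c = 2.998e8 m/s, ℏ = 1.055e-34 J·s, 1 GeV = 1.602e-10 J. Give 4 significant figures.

1.603e13 J/m³

[E]/[L]³ = [E]⁴/(ℏc)³; restore (ℏc)⁻³.
1 GeV⁴ → 1/(ℏc)³ × (1 GeV in J)⁴ = 2.082e37 J/m³.
Convert the energy scale: 0.770 keV⁴ = 7.70e-25 GeV⁴.
Result: 7.70e-25 × 2.082e37 = 1.603e13 J/m³.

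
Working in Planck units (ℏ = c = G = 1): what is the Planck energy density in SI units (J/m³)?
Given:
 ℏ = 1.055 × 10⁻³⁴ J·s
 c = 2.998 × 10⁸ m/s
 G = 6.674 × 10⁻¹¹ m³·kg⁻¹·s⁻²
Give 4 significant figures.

4.632 × 10¹¹³ J/m³

Dimensional analysis gives u_P = c⁷/(ℏG²).
  = 2.177 × 10⁵⁹ / 4.699 × 10⁻⁵⁵
  = 4.632 × 10¹¹³ J/m³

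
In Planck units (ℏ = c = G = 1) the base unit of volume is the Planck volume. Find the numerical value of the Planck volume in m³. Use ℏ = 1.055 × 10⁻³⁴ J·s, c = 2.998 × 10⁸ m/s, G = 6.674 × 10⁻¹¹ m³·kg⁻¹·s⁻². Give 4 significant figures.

V_P = (ℏG/c³)^(3/2)
  = √(1.784 × 10⁻²⁰⁹)
  = 4.224 × 10⁻¹⁰⁵ m³

4.224 × 10⁻¹⁰⁵ m³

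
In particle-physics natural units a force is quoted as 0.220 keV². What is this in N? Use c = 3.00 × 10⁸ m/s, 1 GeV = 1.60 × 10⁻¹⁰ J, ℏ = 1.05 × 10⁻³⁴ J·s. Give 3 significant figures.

1.79 × 10⁻⁷ N

Force is [E]/[L] = [E]²/(ℏc); restore (ℏc)⁻¹.
1 GeV² → 1/(ℏc) × (1 GeV in J)² = 8.13 × 10⁵ N.
Convert the energy scale: 0.220 keV² = 2.20 × 10⁻¹³ GeV².
Result: 2.20 × 10⁻¹³ × 8.13 × 10⁵ = 1.79 × 10⁻⁷ N.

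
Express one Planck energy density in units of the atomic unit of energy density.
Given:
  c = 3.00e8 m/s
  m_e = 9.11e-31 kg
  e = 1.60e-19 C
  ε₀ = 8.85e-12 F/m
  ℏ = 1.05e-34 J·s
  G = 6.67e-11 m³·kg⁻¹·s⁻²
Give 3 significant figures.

Planck energy density: u_P = c⁷/(ℏG²) = 4.68e113 J/m³
atomic unit of energy density: u_au = E_h/a₀³ = m_e⁴e¹⁰/((4πε₀)⁵ℏ⁸) = 3.01e13 J/m³
ratio = 4.68e113 / 3.01e13 = 1.55e100

1.55e100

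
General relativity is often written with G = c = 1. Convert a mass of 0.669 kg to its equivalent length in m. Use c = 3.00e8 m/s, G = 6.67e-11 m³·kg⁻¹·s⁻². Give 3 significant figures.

In G = c = 1 units mass has dimensions of length; the conversion factor is G/c².
0.669 kg × (G/c²) = 4.96e-28 m

4.96e-28 m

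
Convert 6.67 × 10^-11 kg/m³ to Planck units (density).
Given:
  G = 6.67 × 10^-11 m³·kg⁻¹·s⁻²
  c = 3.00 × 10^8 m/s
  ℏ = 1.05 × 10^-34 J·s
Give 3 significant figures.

Planck density: ρ_P = c⁵/(ℏG²) = 5.20 × 10^96 kg/m³.
6.67 × 10^-11 / 5.20 × 10^96 = 1.28 × 10^-107

1.28 × 10^-107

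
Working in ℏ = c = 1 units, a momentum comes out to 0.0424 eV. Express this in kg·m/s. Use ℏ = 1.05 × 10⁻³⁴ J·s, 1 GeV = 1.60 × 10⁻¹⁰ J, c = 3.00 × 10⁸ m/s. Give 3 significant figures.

Momentum is [E]/c; divide by c.
1 GeV → 1/c × (1 GeV in J) = 5.33 × 10⁻¹⁹ kg·m/s.
Convert the energy scale: 0.0424 eV = 4.24 × 10⁻¹¹ GeV.
Result: 4.24 × 10⁻¹¹ × 5.33 × 10⁻¹⁹ = 2.26 × 10⁻²⁹ kg·m/s.

2.26 × 10⁻²⁹ kg·m/s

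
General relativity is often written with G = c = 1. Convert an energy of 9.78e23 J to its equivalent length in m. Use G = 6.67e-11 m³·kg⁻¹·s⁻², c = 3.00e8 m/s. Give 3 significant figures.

Energy → length via G/c⁴.
9.78e23 J × (G/c⁴) = 8.05e-21 m

8.05e-21 m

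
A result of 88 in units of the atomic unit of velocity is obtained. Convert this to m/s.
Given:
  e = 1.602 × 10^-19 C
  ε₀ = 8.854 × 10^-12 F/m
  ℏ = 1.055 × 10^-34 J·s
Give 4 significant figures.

One atomic unit of velocity: v_au = e²/(4πε₀ℏ) = 2.186 × 10^6 m/s.
88 × 2.186 × 10^6 m/s = 1.924 × 10^8 m/s

1.924 × 10^8 m/s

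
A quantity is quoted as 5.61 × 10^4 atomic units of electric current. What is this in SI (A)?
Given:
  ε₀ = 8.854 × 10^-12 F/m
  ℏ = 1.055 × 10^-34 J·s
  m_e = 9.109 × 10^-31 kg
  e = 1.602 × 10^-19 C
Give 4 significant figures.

One atomic unit of electric current: I_au = e E_h/ℏ = m_e e⁵/((4πε₀)²ℏ³) = 6.612 × 10^-3 A.
5.61 × 10^4 × 6.612 × 10^-3 A = 370.9 A

370.9 A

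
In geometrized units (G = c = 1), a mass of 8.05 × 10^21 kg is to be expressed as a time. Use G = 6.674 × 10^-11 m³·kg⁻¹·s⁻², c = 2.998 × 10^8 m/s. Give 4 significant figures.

Mass → time via G/c³.
8.05 × 10^21 kg × (G/c³) = 1.994 × 10^-14 s

1.994 × 10^-14 s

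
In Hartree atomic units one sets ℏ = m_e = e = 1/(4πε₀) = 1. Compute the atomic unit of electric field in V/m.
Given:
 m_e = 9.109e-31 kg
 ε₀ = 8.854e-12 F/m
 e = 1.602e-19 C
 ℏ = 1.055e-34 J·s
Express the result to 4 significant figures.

E_au = E_h/(e a₀) = m_e²e⁵/((4πε₀)³ℏ⁴)
E_h = 4.354e-18 J
a₀ = 5.297e-11 m
E_h/(e·a₀) = 5.131e11 V/m

5.131e11 V/m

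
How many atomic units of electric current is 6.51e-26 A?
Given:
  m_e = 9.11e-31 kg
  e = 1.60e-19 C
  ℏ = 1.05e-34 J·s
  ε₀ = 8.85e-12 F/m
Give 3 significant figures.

atomic unit of electric current: I_au = e E_h/ℏ = m_e e⁵/((4πε₀)²ℏ³) = 6.67e-3 A.
6.51e-26 / 6.67e-3 = 9.76e-24

9.76e-24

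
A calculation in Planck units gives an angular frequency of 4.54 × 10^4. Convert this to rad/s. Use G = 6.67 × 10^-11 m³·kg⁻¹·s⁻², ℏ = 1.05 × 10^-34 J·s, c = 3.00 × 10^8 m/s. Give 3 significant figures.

8.46 × 10^47 rad/s

One Planck angular frequency: ω_P = √(c⁵/(ℏG)) = 1.86 × 10^43 rad/s.
4.54 × 10^4 × 1.86 × 10^43 rad/s = 8.46 × 10^47 rad/s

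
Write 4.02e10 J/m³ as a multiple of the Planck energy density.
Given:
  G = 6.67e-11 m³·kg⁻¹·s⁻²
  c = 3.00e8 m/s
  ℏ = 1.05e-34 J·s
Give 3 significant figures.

Planck energy density: u_P = c⁷/(ℏG²) = 4.68e113 J/m³.
4.02e10 / 4.68e113 = 8.59e-104

8.59e-104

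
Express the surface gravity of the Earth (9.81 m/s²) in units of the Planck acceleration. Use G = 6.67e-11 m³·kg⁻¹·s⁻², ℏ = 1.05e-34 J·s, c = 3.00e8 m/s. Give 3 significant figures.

1.76e-51

Planck acceleration: a_P = √(c⁷/(ℏG)) = 5.59e51 m/s².
9.81 / 5.59e51 = 1.76e-51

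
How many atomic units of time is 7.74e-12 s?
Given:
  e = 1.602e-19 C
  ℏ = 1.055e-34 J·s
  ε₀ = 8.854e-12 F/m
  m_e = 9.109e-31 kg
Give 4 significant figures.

atomic unit of time: τ_au = (4πε₀)²ℏ³/(m_e e⁴) = 2.423e-17 s.
7.74e-12 / 2.423e-17 = 3.195e5

3.195e5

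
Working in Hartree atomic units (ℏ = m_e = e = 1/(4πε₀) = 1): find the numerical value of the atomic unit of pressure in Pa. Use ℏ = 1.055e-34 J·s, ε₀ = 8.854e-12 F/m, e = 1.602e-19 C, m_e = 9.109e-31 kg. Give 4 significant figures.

The unique combination of the constants set to 1 with dimensions of pressure is P_au = E_h/a₀³ = m_e⁴e¹⁰/((4πε₀)⁵ℏ⁸).
E_h = 4.354e-18 J
a₀ = 5.297e-11 m
E_h/a₀³ = 2.929e13 Pa

2.929e13 Pa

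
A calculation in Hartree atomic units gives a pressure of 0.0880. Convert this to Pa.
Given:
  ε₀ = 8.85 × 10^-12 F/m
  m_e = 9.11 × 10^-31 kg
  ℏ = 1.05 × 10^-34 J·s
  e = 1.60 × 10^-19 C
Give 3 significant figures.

One atomic unit of pressure: P_au = E_h/a₀³ = m_e⁴e¹⁰/((4πε₀)⁵ℏ⁸) = 3.01 × 10^13 Pa.
0.0880 × 3.01 × 10^13 Pa = 2.65 × 10^12 Pa

2.65 × 10^12 Pa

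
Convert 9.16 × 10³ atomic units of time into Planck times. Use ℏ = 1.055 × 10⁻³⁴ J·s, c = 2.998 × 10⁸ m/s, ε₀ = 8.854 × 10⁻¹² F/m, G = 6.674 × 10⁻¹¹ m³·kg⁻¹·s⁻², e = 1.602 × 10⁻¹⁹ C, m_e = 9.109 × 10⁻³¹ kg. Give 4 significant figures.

4.116 × 10³⁰

atomic unit of time: τ_au = (4πε₀)²ℏ³/(m_e e⁴) = 2.423 × 10⁻¹⁷ s
Planck time: t_P = √(ℏG/c⁵) = 5.392 × 10⁻⁴⁴ s
9.16 × 10³ × 2.423 × 10⁻¹⁷ / 5.392 × 10⁻⁴⁴ = 4.116 × 10³⁰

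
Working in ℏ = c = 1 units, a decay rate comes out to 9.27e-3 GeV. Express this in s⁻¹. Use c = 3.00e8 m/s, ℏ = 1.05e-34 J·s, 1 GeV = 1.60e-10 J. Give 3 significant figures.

1.41e22 s⁻¹

A rate is [E]/ℏ; divide by ℏ.
1 GeV → 1/ℏ × (1 GeV in J) = 1.52e24 s⁻¹.
Result: 9.27e-3 × 1.52e24 = 1.41e22 s⁻¹.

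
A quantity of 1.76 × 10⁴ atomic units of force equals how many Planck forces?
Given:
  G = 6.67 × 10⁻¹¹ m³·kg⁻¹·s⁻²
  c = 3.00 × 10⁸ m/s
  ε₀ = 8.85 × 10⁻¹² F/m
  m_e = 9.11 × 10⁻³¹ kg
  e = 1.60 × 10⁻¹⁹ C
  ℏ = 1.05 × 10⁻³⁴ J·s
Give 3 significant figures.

1.21 × 10⁻⁴⁷

atomic unit of force: F_au = E_h/a₀ = m_e²e⁶/((4πε₀)³ℏ⁴) = 8.33 × 10⁻⁸ N
Planck force: F_P = c⁴/G = 1.21 × 10⁴⁴ N
1.76 × 10⁴ × 8.33 × 10⁻⁸ / 1.21 × 10⁴⁴ = 1.21 × 10⁻⁴⁷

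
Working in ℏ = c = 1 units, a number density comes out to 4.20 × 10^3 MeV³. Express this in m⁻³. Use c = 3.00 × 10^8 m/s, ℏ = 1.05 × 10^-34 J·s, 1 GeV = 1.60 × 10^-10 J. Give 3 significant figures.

5.50 × 10^41 m⁻³

Number density is [L]⁻³ = [E]³/(ℏc)³.
1 GeV³ → 1/(ℏc)³ × (1 GeV in J)³ = 1.31 × 10^47 m⁻³.
Convert the energy scale: 4.20 × 10^3 MeV³ = 4.20 × 10^-6 GeV³.
Result: 4.20 × 10^-6 × 1.31 × 10^47 = 5.50 × 10^41 m⁻³.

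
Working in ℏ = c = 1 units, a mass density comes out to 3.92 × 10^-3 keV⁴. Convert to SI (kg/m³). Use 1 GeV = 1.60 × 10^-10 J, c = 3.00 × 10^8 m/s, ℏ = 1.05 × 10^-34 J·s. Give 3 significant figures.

9.13 × 10^-7 kg/m³

Mass density is [E]/(c²[L]³) = [E]⁴/(ℏ³c⁵).
1 GeV⁴ → 1/(ℏ³c⁵) × (1 GeV in J)⁴ = 2.33 × 10^20 kg/m³.
Convert the energy scale: 3.92 × 10^-3 keV⁴ = 3.92 × 10^-27 GeV⁴.
Result: 3.92 × 10^-27 × 2.33 × 10^20 = 9.13 × 10^-7 kg/m³.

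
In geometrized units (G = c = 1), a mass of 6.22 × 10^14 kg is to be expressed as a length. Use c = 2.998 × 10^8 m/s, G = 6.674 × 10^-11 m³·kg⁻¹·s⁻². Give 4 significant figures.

4.619 × 10^-13 m

In G = c = 1 units mass has dimensions of length; the conversion factor is G/c².
6.22 × 10^14 kg × (G/c²) = 4.619 × 10^-13 m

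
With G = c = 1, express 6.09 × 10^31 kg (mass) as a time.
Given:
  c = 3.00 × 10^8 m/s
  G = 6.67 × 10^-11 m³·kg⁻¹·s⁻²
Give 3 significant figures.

Mass → time via G/c³.
6.09 × 10^31 kg × (G/c³) = 1.50 × 10^-4 s

1.50 × 10^-4 s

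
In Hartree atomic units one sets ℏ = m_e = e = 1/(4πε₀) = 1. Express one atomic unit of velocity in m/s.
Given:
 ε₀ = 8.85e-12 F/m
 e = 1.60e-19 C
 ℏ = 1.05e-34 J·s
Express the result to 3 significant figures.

2.19e6 m/s

v_au = e²/(4πε₀ℏ)
  = 2.56e-38 / 1.17e-44
  = 2.19e6 m/s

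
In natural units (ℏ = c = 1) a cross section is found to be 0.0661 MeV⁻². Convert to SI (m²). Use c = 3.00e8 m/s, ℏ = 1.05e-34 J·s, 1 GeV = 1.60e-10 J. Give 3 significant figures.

Area is [L]² = [E]⁻²·(ℏc)²; restore (ℏc)².
1 GeV⁻² → (ℏc)² × (1 GeV in J)⁻² = 3.88e-32 m².
Convert the energy scale: 0.0661 MeV⁻² = 6.61e4 GeV⁻².
Result: 6.61e4 × 3.88e-32 = 2.56e-27 m².

2.56e-27 m²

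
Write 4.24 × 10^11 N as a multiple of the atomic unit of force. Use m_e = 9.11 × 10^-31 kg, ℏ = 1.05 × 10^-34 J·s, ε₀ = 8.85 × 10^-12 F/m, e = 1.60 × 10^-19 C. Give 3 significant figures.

5.09 × 10^18

atomic unit of force: F_au = E_h/a₀ = m_e²e⁶/((4πε₀)³ℏ⁴) = 8.33 × 10^-8 N.
4.24 × 10^11 / 8.33 × 10^-8 = 5.09 × 10^18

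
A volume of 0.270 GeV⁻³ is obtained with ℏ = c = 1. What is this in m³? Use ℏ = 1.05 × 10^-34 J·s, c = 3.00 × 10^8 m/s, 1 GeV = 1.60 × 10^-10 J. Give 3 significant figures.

2.06 × 10^-48 m³

Volume is [L]³ = [E]⁻³·(ℏc)³.
1 GeV⁻³ → (ℏc)³ × (1 GeV in J)⁻³ = 7.63 × 10^-48 m³.
Result: 0.270 × 7.63 × 10^-48 = 2.06 × 10^-48 m³.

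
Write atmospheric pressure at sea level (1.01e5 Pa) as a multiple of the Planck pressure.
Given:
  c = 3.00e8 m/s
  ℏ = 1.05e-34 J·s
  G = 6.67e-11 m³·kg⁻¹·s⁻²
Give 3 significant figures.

Planck pressure: p_P = c⁷/(ℏG²) = 4.68e113 Pa.
1.01e5 / 4.68e113 = 2.16e-109

2.16e-109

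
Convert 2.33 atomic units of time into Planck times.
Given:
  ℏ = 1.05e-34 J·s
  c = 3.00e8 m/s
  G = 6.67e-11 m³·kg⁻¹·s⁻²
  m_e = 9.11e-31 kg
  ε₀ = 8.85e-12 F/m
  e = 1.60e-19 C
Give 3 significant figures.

atomic unit of time: τ_au = (4πε₀)²ℏ³/(m_e e⁴) = 2.40e-17 s
Planck time: t_P = √(ℏG/c⁵) = 5.37e-44 s
2.33 × 2.40e-17 / 5.37e-44 = 1.04e27

1.04e27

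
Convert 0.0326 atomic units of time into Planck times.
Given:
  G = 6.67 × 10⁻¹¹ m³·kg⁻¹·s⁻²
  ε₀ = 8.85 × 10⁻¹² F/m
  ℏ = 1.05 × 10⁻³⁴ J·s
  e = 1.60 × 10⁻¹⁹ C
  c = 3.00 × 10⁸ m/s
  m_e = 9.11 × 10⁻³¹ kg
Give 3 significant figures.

1.46 × 10²⁵

atomic unit of time: τ_au = (4πε₀)²ℏ³/(m_e e⁴) = 2.40 × 10⁻¹⁷ s
Planck time: t_P = √(ℏG/c⁵) = 5.37 × 10⁻⁴⁴ s
0.0326 × 2.40 × 10⁻¹⁷ / 5.37 × 10⁻⁴⁴ = 1.46 × 10²⁵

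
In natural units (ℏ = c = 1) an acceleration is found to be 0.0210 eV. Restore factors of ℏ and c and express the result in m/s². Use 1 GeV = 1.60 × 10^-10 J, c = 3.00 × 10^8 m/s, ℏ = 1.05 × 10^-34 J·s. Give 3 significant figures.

9.60 × 10^21 m/s²

Acceleration is [L]/[T]² = c·[E]/ℏ.
1 GeV → c/ℏ × (1 GeV in J) = 4.57 × 10^32 m/s².
Convert the energy scale: 0.0210 eV = 2.10 × 10^-11 GeV.
Result: 2.10 × 10^-11 × 4.57 × 10^32 = 9.60 × 10^21 m/s².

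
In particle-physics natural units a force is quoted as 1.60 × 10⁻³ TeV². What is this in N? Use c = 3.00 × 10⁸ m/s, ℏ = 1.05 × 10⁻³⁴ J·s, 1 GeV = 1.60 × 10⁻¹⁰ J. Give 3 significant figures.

1.30 × 10⁹ N

Force is [E]/[L] = [E]²/(ℏc); restore (ℏc)⁻¹.
1 GeV² → 1/(ℏc) × (1 GeV in J)² = 8.13 × 10⁵ N.
Convert the energy scale: 1.60 × 10⁻³ TeV² = 1.60 × 10³ GeV².
Result: 1.60 × 10³ × 8.13 × 10⁵ = 1.30 × 10⁹ N.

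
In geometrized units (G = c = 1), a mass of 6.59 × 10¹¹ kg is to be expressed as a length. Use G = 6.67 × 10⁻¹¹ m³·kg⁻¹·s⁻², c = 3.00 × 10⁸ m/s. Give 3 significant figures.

In G = c = 1 units mass has dimensions of length; the conversion factor is G/c².
6.59 × 10¹¹ kg × (G/c²) = 4.88 × 10⁻¹⁶ m

4.88 × 10⁻¹⁶ m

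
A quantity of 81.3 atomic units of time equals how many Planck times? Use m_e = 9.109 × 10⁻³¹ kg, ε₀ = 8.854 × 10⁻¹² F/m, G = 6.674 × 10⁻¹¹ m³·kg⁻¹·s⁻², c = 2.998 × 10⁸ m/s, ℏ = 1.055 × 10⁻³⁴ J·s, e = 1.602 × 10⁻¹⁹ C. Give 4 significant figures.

3.653 × 10²⁸

atomic unit of time: τ_au = (4πε₀)²ℏ³/(m_e e⁴) = 2.423 × 10⁻¹⁷ s
Planck time: t_P = √(ℏG/c⁵) = 5.392 × 10⁻⁴⁴ s
81.3 × 2.423 × 10⁻¹⁷ / 5.392 × 10⁻⁴⁴ = 3.653 × 10²⁸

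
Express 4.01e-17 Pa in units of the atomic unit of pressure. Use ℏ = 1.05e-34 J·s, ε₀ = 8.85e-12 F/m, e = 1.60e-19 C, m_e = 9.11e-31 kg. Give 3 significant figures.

1.33e-30

atomic unit of pressure: P_au = E_h/a₀³ = m_e⁴e¹⁰/((4πε₀)⁵ℏ⁸) = 3.01e13 Pa.
4.01e-17 / 3.01e13 = 1.33e-30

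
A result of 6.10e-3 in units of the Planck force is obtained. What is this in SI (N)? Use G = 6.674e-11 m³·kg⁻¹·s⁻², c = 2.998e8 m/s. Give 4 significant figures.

7.384e41 N

One Planck force: F_P = c⁴/G = 1.210e44 N.
6.10e-3 × 1.210e44 N = 7.384e41 N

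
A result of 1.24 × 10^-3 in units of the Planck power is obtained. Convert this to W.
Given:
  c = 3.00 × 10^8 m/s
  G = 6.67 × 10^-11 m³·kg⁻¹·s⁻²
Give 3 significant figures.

4.52 × 10^49 W

One Planck power: P_P = c⁵/G = 3.64 × 10^52 W.
1.24 × 10^-3 × 3.64 × 10^52 W = 4.52 × 10^49 W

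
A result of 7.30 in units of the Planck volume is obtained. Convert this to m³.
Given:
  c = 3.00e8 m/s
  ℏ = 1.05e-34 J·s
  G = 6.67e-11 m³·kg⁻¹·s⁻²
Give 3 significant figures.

One Planck volume: V_P = (ℏG/c³)^(3/2) = 4.18e-105 m³.
7.30 × 4.18e-105 m³ = 3.05e-104 m³

3.05e-104 m³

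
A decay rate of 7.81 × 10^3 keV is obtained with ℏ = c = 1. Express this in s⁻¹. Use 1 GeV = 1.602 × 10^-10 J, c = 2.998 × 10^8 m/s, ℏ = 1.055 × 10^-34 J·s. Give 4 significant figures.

1.186 × 10^22 s⁻¹

A rate is [E]/ℏ; divide by ℏ.
1 GeV → 1/ℏ × (1 GeV in J) = 1.518 × 10^24 s⁻¹.
Convert the energy scale: 7.81 × 10^3 keV = 7.81 × 10^-3 GeV.
Result: 7.81 × 10^-3 × 1.518 × 10^24 = 1.186 × 10^22 s⁻¹.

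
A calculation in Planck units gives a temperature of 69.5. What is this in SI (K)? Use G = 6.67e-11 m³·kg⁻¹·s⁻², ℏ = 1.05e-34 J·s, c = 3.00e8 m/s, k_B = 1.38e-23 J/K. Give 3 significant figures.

9.85e33 K

One Planck temperature: T_P = √(ℏc⁵/G) / k_B = 1.42e32 K.
69.5 × 1.42e32 K = 9.85e33 K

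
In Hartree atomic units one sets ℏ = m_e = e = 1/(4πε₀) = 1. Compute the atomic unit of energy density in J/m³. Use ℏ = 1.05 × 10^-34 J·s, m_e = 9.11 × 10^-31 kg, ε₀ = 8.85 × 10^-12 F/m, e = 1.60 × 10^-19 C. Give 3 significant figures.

3.01 × 10^13 J/m³

u_au = E_h/a₀³ = m_e⁴e¹⁰/((4πε₀)⁵ℏ⁸)
E_h = 4.38 × 10^-18 J
a₀ = 5.26 × 10^-11 m
E_h/a₀³ = 3.01 × 10^13 J/m³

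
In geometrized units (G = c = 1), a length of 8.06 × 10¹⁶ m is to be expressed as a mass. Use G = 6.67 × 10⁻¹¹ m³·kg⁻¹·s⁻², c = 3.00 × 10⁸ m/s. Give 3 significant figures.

1.09 × 10⁴⁴ kg

Length → mass via c²/G.
8.06 × 10¹⁶ m × (c²/G) = 1.09 × 10⁴⁴ kg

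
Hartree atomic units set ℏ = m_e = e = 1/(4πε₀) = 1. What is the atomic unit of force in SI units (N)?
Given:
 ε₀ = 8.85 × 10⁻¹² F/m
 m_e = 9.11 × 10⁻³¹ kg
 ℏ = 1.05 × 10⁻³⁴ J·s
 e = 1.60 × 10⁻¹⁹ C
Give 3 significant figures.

8.33 × 10⁻⁸ N

Dimensional analysis gives F_au = E_h/a₀ = m_e²e⁶/((4πε₀)³ℏ⁴).
E_h = 4.38 × 10⁻¹⁸ J
a₀ = 5.26 × 10⁻¹¹ m
E_h/a₀ = 8.33 × 10⁻⁸ N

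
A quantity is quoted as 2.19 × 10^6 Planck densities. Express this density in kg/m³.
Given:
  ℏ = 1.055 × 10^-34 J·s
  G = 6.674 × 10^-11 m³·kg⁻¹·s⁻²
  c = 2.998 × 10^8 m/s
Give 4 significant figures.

One Planck density: ρ_P = c⁵/(ℏG²) = 5.154 × 10^96 kg/m³.
2.19 × 10^6 × 5.154 × 10^96 kg/m³ = 1.129 × 10^103 kg/m³

1.129 × 10^103 kg/m³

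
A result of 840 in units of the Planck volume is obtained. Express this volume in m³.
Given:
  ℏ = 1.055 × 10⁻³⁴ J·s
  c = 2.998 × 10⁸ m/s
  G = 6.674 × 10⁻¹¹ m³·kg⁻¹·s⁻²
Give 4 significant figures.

One Planck volume: V_P = (ℏG/c³)^(3/2) = 4.224 × 10⁻¹⁰⁵ m³.
840 × 4.224 × 10⁻¹⁰⁵ m³ = 3.548 × 10⁻¹⁰² m³

3.548 × 10⁻¹⁰² m³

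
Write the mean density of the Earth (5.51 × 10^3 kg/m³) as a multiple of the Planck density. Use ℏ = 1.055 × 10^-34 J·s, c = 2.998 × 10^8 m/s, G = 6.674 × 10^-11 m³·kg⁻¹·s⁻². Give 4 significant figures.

1.069 × 10^-93

Planck density: ρ_P = c⁵/(ℏG²) = 5.154 × 10^96 kg/m³.
5.51 × 10^3 / 5.154 × 10^96 = 1.069 × 10^-93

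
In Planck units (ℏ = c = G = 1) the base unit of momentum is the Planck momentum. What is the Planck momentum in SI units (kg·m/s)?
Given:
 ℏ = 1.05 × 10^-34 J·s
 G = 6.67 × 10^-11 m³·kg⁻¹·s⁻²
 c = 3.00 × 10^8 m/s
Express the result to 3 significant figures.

p_P = √(ℏc³/G)
  = √(42.5)
  = 6.52 kg·m/s

6.52 kg·m/s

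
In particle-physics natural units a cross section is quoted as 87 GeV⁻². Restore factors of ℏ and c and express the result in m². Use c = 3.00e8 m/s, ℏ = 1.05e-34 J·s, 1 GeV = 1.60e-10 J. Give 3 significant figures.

Area is [L]² = [E]⁻²·(ℏc)²; restore (ℏc)².
1 GeV⁻² → (ℏc)² × (1 GeV in J)⁻² = 3.88e-32 m².
Result: 87 × 3.88e-32 = 3.37e-30 m².

3.37e-30 m²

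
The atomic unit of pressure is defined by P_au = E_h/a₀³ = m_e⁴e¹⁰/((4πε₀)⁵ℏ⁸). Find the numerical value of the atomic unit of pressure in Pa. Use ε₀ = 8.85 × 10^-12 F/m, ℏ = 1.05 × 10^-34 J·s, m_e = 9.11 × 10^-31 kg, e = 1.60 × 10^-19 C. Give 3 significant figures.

P_au = E_h/a₀³ = m_e⁴e¹⁰/((4πε₀)⁵ℏ⁸)
E_h = 4.38 × 10^-18 J
a₀ = 5.26 × 10^-11 m
E_h/a₀³ = 3.01 × 10^13 Pa

3.01 × 10^13 Pa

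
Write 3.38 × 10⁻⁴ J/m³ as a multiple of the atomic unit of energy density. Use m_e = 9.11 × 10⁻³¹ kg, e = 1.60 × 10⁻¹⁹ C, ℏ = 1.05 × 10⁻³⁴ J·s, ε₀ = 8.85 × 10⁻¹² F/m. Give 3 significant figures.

1.12 × 10⁻¹⁷

atomic unit of energy density: u_au = E_h/a₀³ = m_e⁴e¹⁰/((4πε₀)⁵ℏ⁸) = 3.01 × 10¹³ J/m³.
3.38 × 10⁻⁴ / 3.01 × 10¹³ = 1.12 × 10⁻¹⁷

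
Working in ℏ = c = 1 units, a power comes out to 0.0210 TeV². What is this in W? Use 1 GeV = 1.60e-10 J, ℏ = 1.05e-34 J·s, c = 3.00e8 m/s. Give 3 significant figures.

Power is [E]/[T] = [E]²/ℏ.
1 GeV² → 1/ℏ × (1 GeV in J)² = 2.44e14 W.
Convert the energy scale: 0.0210 TeV² = 2.10e4 GeV².
Result: 2.10e4 × 2.44e14 = 5.12e18 W.

5.12e18 W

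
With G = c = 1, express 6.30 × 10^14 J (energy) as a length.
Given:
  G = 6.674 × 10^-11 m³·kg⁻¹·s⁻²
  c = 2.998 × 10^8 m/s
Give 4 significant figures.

Energy → length via G/c⁴.
6.30 × 10^14 J × (G/c⁴) = 5.205 × 10^-30 m

5.205 × 10^-30 m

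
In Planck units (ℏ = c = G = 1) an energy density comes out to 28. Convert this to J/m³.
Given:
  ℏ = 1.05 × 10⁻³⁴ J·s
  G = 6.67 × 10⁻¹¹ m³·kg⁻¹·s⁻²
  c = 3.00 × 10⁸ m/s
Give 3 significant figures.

1.31 × 10¹¹⁵ J/m³

One Planck energy density: u_P = c⁷/(ℏG²) = 4.68 × 10¹¹³ J/m³.
28 × 4.68 × 10¹¹³ J/m³ = 1.31 × 10¹¹⁵ J/m³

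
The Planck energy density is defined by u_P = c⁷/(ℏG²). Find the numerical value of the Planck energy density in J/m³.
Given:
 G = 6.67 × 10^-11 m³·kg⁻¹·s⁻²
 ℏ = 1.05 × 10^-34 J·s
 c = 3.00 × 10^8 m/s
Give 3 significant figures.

4.68 × 10^113 J/m³

u_P = c⁷/(ℏG²)
  = 2.19 × 10^59 / 4.67 × 10^-55
  = 4.68 × 10^113 J/m³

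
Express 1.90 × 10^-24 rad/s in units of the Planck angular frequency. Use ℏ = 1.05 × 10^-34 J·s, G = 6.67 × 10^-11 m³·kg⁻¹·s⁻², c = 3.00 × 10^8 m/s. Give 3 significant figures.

Planck angular frequency: ω_P = √(c⁵/(ℏG)) = 1.86 × 10^43 rad/s.
1.90 × 10^-24 / 1.86 × 10^43 = 1.02 × 10^-67

1.02 × 10^-67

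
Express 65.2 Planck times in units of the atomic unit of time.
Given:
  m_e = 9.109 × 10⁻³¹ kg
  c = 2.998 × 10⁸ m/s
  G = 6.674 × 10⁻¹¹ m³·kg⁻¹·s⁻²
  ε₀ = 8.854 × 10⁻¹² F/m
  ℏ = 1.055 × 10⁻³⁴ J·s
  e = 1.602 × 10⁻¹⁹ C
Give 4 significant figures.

Planck time: t_P = √(ℏG/c⁵) = 5.392 × 10⁻⁴⁴ s
atomic unit of time: τ_au = (4πε₀)²ℏ³/(m_e e⁴) = 2.423 × 10⁻¹⁷ s
65.2 × 5.392 × 10⁻⁴⁴ / 2.423 × 10⁻¹⁷ = 1.451 × 10⁻²⁵

1.451 × 10⁻²⁵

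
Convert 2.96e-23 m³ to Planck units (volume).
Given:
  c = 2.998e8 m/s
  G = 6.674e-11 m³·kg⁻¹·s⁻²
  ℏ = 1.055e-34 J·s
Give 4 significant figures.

Planck volume: V_P = (ℏG/c³)^(3/2) = 4.224e-105 m³.
2.96e-23 / 4.224e-105 = 7.008e81

7.008e81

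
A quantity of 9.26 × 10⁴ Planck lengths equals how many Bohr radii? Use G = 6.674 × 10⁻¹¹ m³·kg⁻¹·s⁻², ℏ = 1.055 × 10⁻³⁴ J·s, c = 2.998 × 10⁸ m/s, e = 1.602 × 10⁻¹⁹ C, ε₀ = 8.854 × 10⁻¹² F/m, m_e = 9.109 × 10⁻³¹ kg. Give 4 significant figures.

Planck length: ℓ_P = √(ℏG/c³) = 1.616 × 10⁻³⁵ m
Bohr radius: a₀ = 4πε₀ℏ²/(m_e e²) = 5.297 × 10⁻¹¹ m
9.26 × 10⁴ × 1.616 × 10⁻³⁵ / 5.297 × 10⁻¹¹ = 2.826 × 10⁻²⁰

2.826 × 10⁻²⁰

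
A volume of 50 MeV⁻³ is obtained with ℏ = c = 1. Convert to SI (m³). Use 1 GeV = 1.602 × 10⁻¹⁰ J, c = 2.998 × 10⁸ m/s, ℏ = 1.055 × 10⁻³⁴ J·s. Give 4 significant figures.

Volume is [L]³ = [E]⁻³·(ℏc)³.
1 GeV⁻³ → (ℏc)³ × (1 GeV in J)⁻³ = 7.696 × 10⁻⁴⁸ m³.
Convert the energy scale: 50 MeV⁻³ = 5.00 × 10¹⁰ GeV⁻³.
Result: 5.00 × 10¹⁰ × 7.696 × 10⁻⁴⁸ = 3.848 × 10⁻³⁷ m³.

3.848 × 10⁻³⁷ m³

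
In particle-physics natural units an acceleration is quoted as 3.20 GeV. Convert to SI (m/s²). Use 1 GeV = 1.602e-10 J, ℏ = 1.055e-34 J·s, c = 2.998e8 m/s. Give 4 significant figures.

1.457e33 m/s²

Acceleration is [L]/[T]² = c·[E]/ℏ.
1 GeV → c/ℏ × (1 GeV in J) = 4.552e32 m/s².
Result: 3.20 × 4.552e32 = 1.457e33 m/s².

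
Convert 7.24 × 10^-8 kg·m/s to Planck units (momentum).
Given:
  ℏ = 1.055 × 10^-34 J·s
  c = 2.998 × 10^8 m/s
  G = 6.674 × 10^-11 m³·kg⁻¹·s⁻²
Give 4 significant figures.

Planck momentum: p_P = √(ℏc³/G) = 6.527 kg·m/s.
7.24 × 10^-8 / 6.527 = 1.109 × 10^-8

1.109 × 10^-8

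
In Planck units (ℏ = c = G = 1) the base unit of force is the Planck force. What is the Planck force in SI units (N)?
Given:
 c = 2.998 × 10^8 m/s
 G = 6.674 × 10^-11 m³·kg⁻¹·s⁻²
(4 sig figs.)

1.210 × 10^44 N

F_P = c⁴/G
  = 8.078 × 10^33 / 6.674 × 10^-11
  = 1.210 × 10^44 N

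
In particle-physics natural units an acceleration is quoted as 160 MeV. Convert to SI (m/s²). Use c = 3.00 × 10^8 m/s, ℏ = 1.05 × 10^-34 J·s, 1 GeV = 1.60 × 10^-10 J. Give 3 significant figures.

Acceleration is [L]/[T]² = c·[E]/ℏ.
1 GeV → c/ℏ × (1 GeV in J) = 4.57 × 10^32 m/s².
Convert the energy scale: 160 MeV = 0.160 GeV.
Result: 0.160 × 4.57 × 10^32 = 7.31 × 10^31 m/s².

7.31 × 10^31 m/s²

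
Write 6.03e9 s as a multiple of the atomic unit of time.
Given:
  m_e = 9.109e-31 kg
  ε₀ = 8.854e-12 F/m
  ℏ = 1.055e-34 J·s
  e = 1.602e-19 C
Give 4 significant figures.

atomic unit of time: τ_au = (4πε₀)²ℏ³/(m_e e⁴) = 2.423e-17 s.
6.03e9 / 2.423e-17 = 2.489e26

2.489e26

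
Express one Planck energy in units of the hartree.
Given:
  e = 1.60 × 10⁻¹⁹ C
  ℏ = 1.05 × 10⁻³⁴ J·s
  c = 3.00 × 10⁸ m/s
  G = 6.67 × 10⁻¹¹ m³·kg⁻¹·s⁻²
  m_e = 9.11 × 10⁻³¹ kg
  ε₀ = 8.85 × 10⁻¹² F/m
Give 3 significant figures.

Planck energy: E_P = √(ℏc⁵/G) = 1.96 × 10⁹ J
hartree: E_h = m_e e⁴/(4πε₀ℏ)² = 4.38 × 10⁻¹⁸ J
ratio = 1.96 × 10⁹ / 4.38 × 10⁻¹⁸ = 4.47 × 10²⁶

4.47 × 10²⁶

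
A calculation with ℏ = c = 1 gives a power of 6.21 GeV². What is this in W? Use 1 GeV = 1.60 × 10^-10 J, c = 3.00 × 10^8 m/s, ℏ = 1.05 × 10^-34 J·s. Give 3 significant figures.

Power is [E]/[T] = [E]²/ℏ.
1 GeV² → 1/ℏ × (1 GeV in J)² = 2.44 × 10^14 W.
Result: 6.21 × 2.44 × 10^14 = 1.51 × 10^15 W.

1.51 × 10^15 W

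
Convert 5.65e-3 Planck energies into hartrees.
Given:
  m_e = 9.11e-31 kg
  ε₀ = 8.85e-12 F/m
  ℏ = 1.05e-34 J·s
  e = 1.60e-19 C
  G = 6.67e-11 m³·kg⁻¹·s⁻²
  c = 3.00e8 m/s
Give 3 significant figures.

2.52e24

Planck energy: E_P = √(ℏc⁵/G) = 1.96e9 J
hartree: E_h = m_e e⁴/(4πε₀ℏ)² = 4.38e-18 J
5.65e-3 × 1.96e9 / 4.38e-18 = 2.52e24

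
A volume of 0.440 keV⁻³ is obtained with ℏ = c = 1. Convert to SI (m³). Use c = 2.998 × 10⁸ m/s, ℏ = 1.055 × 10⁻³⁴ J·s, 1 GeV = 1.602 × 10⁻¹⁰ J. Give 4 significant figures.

Volume is [L]³ = [E]⁻³·(ℏc)³.
1 GeV⁻³ → (ℏc)³ × (1 GeV in J)⁻³ = 7.696 × 10⁻⁴⁸ m³.
Convert the energy scale: 0.440 keV⁻³ = 4.40 × 10¹⁷ GeV⁻³.
Result: 4.40 × 10¹⁷ × 7.696 × 10⁻⁴⁸ = 3.386 × 10⁻³⁰ m³.

3.386 × 10⁻³⁰ m³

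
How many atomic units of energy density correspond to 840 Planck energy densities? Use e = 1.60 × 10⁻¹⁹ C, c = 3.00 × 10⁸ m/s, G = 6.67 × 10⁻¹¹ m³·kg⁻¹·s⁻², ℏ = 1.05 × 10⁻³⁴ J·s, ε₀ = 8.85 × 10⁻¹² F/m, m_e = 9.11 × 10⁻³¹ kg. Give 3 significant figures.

1.31 × 10¹⁰³

Planck energy density: u_P = c⁷/(ℏG²) = 4.68 × 10¹¹³ J/m³
atomic unit of energy density: u_au = E_h/a₀³ = m_e⁴e¹⁰/((4πε₀)⁵ℏ⁸) = 3.01 × 10¹³ J/m³
840 × 4.68 × 10¹¹³ / 3.01 × 10¹³ = 1.31 × 10¹⁰³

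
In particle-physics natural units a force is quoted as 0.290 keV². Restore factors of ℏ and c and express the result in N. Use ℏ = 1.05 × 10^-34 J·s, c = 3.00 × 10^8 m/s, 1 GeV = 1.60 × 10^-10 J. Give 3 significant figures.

Force is [E]/[L] = [E]²/(ℏc); restore (ℏc)⁻¹.
1 GeV² → 1/(ℏc) × (1 GeV in J)² = 8.13 × 10^5 N.
Convert the energy scale: 0.290 keV² = 2.90 × 10^-13 GeV².
Result: 2.90 × 10^-13 × 8.13 × 10^5 = 2.36 × 10^-7 N.

2.36 × 10^-7 N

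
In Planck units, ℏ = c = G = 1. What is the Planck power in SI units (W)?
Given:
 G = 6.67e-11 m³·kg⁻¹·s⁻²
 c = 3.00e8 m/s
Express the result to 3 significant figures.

3.64e52 W

Dimensional analysis gives P_P = c⁵/G.
  = 2.43e42 / 6.67e-11
  = 3.64e52 W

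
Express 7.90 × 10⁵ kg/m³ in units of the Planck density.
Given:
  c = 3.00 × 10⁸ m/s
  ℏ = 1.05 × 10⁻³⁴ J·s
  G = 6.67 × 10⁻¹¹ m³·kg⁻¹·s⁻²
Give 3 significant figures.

Planck density: ρ_P = c⁵/(ℏG²) = 5.20 × 10⁹⁶ kg/m³.
7.90 × 10⁵ / 5.20 × 10⁹⁶ = 1.52 × 10⁻⁹¹

1.52 × 10⁻⁹¹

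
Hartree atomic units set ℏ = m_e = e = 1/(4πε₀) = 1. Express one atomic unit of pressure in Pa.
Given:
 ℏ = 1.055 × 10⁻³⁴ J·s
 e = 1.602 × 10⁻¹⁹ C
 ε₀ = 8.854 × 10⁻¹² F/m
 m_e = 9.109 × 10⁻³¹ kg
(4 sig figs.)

2.929 × 10¹³ Pa

Dimensional analysis gives P_au = E_h/a₀³ = m_e⁴e¹⁰/((4πε₀)⁵ℏ⁸).
E_h = 4.354 × 10⁻¹⁸ J
a₀ = 5.297 × 10⁻¹¹ m
E_h/a₀³ = 2.929 × 10¹³ Pa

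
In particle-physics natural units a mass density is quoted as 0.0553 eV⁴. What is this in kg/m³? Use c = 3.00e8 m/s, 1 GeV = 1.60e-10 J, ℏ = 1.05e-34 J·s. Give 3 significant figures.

1.29e-17 kg/m³

Mass density is [E]/(c²[L]³) = [E]⁴/(ℏ³c⁵).
1 GeV⁴ → 1/(ℏ³c⁵) × (1 GeV in J)⁴ = 2.33e20 kg/m³.
Convert the energy scale: 0.0553 eV⁴ = 5.53e-38 GeV⁴.
Result: 5.53e-38 × 2.33e20 = 1.29e-17 kg/m³.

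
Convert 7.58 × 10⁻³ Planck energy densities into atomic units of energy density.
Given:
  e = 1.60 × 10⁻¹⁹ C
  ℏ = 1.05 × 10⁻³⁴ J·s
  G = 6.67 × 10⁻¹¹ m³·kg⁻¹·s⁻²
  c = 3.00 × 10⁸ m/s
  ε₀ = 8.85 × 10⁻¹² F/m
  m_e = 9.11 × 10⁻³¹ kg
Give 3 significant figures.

Planck energy density: u_P = c⁷/(ℏG²) = 4.68 × 10¹¹³ J/m³
atomic unit of energy density: u_au = E_h/a₀³ = m_e⁴e¹⁰/((4πε₀)⁵ℏ⁸) = 3.01 × 10¹³ J/m³
7.58 × 10⁻³ × 4.68 × 10¹¹³ / 3.01 × 10¹³ = 1.18 × 10⁹⁸

1.18 × 10⁹⁸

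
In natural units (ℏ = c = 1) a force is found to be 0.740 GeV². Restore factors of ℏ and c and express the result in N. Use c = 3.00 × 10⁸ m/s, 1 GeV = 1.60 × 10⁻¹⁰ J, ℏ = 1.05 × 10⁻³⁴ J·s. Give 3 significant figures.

Force is [E]/[L] = [E]²/(ℏc); restore (ℏc)⁻¹.
1 GeV² → 1/(ℏc) × (1 GeV in J)² = 8.13 × 10⁵ N.
Result: 0.740 × 8.13 × 10⁵ = 6.01 × 10⁵ N.

6.01 × 10⁵ N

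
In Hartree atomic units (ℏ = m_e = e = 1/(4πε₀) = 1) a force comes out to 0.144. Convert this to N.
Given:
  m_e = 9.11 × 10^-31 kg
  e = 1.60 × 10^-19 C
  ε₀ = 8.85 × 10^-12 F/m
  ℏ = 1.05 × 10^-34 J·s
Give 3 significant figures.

1.20 × 10^-8 N

One atomic unit of force: F_au = E_h/a₀ = m_e²e⁶/((4πε₀)³ℏ⁴) = 8.33 × 10^-8 N.
0.144 × 8.33 × 10^-8 N = 1.20 × 10^-8 N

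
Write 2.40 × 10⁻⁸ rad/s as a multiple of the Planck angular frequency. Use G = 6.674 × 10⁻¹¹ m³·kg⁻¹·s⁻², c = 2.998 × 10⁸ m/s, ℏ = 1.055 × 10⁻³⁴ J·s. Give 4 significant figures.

Planck angular frequency: ω_P = √(c⁵/(ℏG)) = 1.855 × 10⁴³ rad/s.
2.40 × 10⁻⁸ / 1.855 × 10⁴³ = 1.294 × 10⁻⁵¹

1.294 × 10⁻⁵¹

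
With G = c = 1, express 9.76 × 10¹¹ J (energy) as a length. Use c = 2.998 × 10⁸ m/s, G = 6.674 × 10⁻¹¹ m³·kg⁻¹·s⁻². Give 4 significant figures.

8.063 × 10⁻³³ m

Energy → length via G/c⁴.
9.76 × 10¹¹ J × (G/c⁴) = 8.063 × 10⁻³³ m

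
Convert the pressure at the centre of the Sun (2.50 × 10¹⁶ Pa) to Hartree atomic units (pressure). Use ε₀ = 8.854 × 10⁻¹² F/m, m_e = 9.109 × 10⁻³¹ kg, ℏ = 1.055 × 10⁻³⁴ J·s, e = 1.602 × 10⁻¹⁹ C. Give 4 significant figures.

atomic unit of pressure: P_au = E_h/a₀³ = m_e⁴e¹⁰/((4πε₀)⁵ℏ⁸) = 2.929 × 10¹³ Pa.
2.50 × 10¹⁶ / 2.929 × 10¹³ = 853.5

853.5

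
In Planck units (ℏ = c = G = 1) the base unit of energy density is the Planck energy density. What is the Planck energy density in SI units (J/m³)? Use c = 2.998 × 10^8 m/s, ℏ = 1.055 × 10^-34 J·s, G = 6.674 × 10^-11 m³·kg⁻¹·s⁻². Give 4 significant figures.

4.632 × 10^113 J/m³

u_P = c⁷/(ℏG²)
  = 2.177 × 10^59 / 4.699 × 10^-55
  = 4.632 × 10^113 J/m³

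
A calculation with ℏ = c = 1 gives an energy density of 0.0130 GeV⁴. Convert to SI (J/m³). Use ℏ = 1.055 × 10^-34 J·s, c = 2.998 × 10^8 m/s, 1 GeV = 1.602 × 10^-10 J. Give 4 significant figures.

[E]/[L]³ = [E]⁴/(ℏc)³; restore (ℏc)⁻³.
1 GeV⁴ → 1/(ℏc)³ × (1 GeV in J)⁴ = 2.082 × 10^37 J/m³.
Result: 0.0130 × 2.082 × 10^37 = 2.706 × 10^35 J/m³.

2.706 × 10^35 J/m³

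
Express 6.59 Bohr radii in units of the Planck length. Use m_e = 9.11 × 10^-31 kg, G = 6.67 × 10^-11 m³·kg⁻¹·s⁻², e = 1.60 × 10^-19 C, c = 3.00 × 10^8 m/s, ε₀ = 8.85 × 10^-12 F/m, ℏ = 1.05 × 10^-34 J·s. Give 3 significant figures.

2.15 × 10^25

Bohr radius: a₀ = 4πε₀ℏ²/(m_e e²) = 5.26 × 10^-11 m
Planck length: ℓ_P = √(ℏG/c³) = 1.61 × 10^-35 m
6.59 × 5.26 × 10^-11 / 1.61 × 10^-35 = 2.15 × 10^25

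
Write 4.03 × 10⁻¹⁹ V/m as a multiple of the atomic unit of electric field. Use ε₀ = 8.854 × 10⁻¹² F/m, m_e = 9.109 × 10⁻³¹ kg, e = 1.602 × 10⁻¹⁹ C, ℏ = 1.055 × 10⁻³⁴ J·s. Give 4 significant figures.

atomic unit of electric field: E_au = E_h/(e a₀) = m_e²e⁵/((4πε₀)³ℏ⁴) = 5.131 × 10¹¹ V/m.
4.03 × 10⁻¹⁹ / 5.131 × 10¹¹ = 7.854 × 10⁻³¹

7.854 × 10⁻³¹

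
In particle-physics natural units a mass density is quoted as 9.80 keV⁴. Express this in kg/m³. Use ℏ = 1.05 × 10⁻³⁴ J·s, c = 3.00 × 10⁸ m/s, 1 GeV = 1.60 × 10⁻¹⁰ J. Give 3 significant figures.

Mass density is [E]/(c²[L]³) = [E]⁴/(ℏ³c⁵).
1 GeV⁴ → 1/(ℏ³c⁵) × (1 GeV in J)⁴ = 2.33 × 10²⁰ kg/m³.
Convert the energy scale: 9.80 keV⁴ = 9.80 × 10⁻²⁴ GeV⁴.
Result: 9.80 × 10⁻²⁴ × 2.33 × 10²⁰ = 2.28 × 10⁻³ kg/m³.

2.28 × 10⁻³ kg/m³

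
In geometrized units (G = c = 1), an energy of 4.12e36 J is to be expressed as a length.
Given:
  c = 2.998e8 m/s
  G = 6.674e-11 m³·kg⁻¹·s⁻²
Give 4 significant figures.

Energy → length via G/c⁴.
4.12e36 J × (G/c⁴) = 3.404e-8 m

3.404e-8 m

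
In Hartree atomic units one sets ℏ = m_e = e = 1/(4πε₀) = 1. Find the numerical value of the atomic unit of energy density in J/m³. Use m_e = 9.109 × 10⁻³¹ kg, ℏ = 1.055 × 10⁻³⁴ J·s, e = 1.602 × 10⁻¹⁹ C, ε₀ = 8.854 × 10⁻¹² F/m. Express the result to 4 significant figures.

u_au = E_h/a₀³ = m_e⁴e¹⁰/((4πε₀)⁵ℏ⁸)
E_h = 4.354 × 10⁻¹⁸ J
a₀ = 5.297 × 10⁻¹¹ m
E_h/a₀³ = 2.929 × 10¹³ J/m³

2.929 × 10¹³ J/m³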